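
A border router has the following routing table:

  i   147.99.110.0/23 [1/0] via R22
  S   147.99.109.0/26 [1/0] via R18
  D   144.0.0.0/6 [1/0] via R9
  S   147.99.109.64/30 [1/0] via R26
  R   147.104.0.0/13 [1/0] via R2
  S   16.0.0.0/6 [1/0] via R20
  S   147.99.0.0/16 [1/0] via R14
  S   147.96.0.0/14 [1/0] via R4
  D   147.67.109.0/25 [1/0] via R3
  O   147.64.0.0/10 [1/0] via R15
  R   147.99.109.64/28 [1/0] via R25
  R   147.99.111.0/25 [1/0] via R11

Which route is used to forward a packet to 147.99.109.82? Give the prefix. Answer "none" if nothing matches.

Entries matching 147.99.109.82:
  144.0.0.0/6 (144.0.0.0 - 147.255.255.255)
  147.64.0.0/10 (147.64.0.0 - 147.127.255.255)
  147.96.0.0/14 (147.96.0.0 - 147.99.255.255)
  147.99.0.0/16 (147.99.0.0 - 147.99.255.255)
Most specific is 147.99.0.0/16.

147.99.0.0/16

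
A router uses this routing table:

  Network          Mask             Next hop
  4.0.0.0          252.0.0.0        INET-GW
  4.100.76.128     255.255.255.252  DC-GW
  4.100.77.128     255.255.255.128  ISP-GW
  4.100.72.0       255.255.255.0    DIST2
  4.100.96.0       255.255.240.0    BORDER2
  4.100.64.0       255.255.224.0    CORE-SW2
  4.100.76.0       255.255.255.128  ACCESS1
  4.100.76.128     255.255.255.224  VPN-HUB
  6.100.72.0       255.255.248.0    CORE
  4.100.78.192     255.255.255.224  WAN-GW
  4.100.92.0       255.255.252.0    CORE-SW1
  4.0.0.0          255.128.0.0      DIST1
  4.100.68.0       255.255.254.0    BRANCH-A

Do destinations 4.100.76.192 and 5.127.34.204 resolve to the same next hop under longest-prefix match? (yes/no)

no

4.100.76.192: longest match 4.100.64.0/19 -> CORE-SW2
5.127.34.204: longest match 4.0.0.0/6 -> INET-GW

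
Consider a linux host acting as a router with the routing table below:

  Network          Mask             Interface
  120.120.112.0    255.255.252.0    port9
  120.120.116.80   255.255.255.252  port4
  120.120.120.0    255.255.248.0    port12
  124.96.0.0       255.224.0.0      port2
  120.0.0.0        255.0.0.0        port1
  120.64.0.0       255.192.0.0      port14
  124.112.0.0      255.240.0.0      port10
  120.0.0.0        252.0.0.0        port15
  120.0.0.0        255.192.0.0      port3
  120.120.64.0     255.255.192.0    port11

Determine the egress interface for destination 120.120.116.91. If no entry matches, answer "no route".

port11

Routes whose prefix contains 120.120.116.91:
  120.0.0.0/6 (120.0.0.0 - 123.255.255.255) -> port15
  120.0.0.0/8 (120.0.0.0 - 120.255.255.255) -> port1
  120.64.0.0/10 (120.64.0.0 - 120.127.255.255) -> port14
  120.120.64.0/18 (120.120.64.0 - 120.120.127.255) -> port11
More-specific entries that do NOT match:
  120.120.116.80/30 (120.120.116.80 - 120.120.116.83) does not contain 120.120.116.91
  120.120.112.0/22 (120.120.112.0 - 120.120.115.255) does not contain 120.120.116.91
  120.120.120.0/21 (120.120.120.0 - 120.120.127.255) does not contain 120.120.116.91
Longest matching prefix is /18 -> interface port11.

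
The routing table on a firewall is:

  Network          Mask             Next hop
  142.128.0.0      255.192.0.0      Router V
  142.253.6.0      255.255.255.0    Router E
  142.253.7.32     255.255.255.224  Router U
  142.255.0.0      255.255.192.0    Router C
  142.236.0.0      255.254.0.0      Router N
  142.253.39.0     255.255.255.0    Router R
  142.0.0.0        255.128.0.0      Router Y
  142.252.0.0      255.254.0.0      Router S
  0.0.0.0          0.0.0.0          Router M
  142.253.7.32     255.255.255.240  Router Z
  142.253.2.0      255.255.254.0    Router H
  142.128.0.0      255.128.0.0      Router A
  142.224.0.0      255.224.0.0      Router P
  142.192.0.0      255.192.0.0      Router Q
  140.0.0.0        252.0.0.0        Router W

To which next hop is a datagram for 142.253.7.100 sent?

Router S

Routes whose prefix contains 142.253.7.100:
  0.0.0.0/0 (default, matches everything) -> Router M
  140.0.0.0/6 (140.0.0.0 - 143.255.255.255) -> Router W
  142.128.0.0/9 (142.128.0.0 - 142.255.255.255) -> Router A
  142.192.0.0/10 (142.192.0.0 - 142.255.255.255) -> Router Q
  142.224.0.0/11 (142.224.0.0 - 142.255.255.255) -> Router P
  142.252.0.0/15 (142.252.0.0 - 142.253.255.255) -> Router S
More-specific entries that do NOT match:
  142.253.7.32/28 (142.253.7.32 - 142.253.7.47) does not contain 142.253.7.100
  142.253.7.32/27 (142.253.7.32 - 142.253.7.63) does not contain 142.253.7.100
  142.253.6.0/24 (142.253.6.0 - 142.253.6.255) does not contain 142.253.7.100
  142.253.39.0/24 (142.253.39.0 - 142.253.39.255) does not contain 142.253.7.100
  142.253.2.0/23 (142.253.2.0 - 142.253.3.255) does not contain 142.253.7.100
  142.255.0.0/18 (142.255.0.0 - 142.255.63.255) does not contain 142.253.7.100
Longest matching prefix is /15 -> next hop Router S.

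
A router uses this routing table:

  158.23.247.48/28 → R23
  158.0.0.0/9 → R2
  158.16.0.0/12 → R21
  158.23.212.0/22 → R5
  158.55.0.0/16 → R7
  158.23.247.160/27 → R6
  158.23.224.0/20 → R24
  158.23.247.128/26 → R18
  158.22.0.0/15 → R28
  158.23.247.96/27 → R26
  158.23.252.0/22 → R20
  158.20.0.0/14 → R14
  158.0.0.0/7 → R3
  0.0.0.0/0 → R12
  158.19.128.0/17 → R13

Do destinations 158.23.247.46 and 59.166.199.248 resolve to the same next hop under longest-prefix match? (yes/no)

158.23.247.46: longest match 158.22.0.0/15 -> R28
59.166.199.248: longest match 0.0.0.0/0 -> R12

no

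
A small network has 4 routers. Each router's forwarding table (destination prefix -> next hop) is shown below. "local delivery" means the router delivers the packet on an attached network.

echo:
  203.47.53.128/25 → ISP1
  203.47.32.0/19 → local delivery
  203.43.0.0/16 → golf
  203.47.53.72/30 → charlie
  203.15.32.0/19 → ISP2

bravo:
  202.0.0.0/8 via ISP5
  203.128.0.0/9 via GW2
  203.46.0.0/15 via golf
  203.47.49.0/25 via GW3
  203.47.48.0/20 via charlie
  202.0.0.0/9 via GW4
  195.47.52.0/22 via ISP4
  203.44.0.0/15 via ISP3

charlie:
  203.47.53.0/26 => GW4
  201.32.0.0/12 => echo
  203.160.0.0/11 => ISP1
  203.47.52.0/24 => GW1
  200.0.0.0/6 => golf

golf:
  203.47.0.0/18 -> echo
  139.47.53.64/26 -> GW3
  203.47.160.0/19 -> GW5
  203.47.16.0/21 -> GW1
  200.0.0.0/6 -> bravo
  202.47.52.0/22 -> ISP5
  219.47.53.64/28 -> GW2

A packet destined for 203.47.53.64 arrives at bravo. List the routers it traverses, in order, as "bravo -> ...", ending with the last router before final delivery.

bravo -> charlie -> golf -> echo

At bravo: longest match for 203.47.53.64 is 203.47.48.0/20 -> charlie
At charlie: longest match for 203.47.53.64 is 200.0.0.0/6 -> golf
At golf: longest match for 203.47.53.64 is 203.47.0.0/18 -> echo
At echo: longest match for 203.47.53.64 is 203.47.32.0/19 -> local delivery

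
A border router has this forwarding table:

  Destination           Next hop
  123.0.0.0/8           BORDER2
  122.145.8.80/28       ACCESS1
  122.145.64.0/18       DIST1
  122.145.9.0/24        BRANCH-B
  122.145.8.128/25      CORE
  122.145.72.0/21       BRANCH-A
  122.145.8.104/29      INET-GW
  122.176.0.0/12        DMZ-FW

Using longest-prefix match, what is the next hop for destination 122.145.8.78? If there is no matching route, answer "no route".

No entry's prefix contains 122.145.8.78; there is no default route.

no route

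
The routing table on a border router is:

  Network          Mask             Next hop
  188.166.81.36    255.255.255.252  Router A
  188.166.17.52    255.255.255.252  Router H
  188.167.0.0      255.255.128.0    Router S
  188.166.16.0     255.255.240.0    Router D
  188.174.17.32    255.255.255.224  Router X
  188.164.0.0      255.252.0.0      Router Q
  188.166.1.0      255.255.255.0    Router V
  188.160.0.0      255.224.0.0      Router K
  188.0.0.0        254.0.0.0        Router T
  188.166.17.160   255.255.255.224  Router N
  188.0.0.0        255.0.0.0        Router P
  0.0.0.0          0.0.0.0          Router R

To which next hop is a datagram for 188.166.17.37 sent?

Routes whose prefix contains 188.166.17.37:
  0.0.0.0/0 (default, matches everything) -> Router R
  188.0.0.0/7 (188.0.0.0 - 189.255.255.255) -> Router T
  188.0.0.0/8 (188.0.0.0 - 188.255.255.255) -> Router P
  188.160.0.0/11 (188.160.0.0 - 188.191.255.255) -> Router K
  188.164.0.0/14 (188.164.0.0 - 188.167.255.255) -> Router Q
  188.166.16.0/20 (188.166.16.0 - 188.166.31.255) -> Router D
More-specific entries that do NOT match:
  188.166.81.36/30 (188.166.81.36 - 188.166.81.39) does not contain 188.166.17.37
  188.166.17.52/30 (188.166.17.52 - 188.166.17.55) does not contain 188.166.17.37
  188.174.17.32/27 (188.174.17.32 - 188.174.17.63) does not contain 188.166.17.37
  188.166.17.160/27 (188.166.17.160 - 188.166.17.191) does not contain 188.166.17.37
  188.166.1.0/24 (188.166.1.0 - 188.166.1.255) does not contain 188.166.17.37
Longest matching prefix is /20 -> next hop Router D.

Router D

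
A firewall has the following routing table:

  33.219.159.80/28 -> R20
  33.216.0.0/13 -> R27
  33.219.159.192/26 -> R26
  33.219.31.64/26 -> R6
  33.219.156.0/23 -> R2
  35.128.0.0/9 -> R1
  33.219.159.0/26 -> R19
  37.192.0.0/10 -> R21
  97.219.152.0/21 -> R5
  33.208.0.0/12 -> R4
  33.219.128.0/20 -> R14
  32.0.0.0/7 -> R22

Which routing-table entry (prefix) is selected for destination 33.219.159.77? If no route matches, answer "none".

33.216.0.0/13

Entries matching 33.219.159.77:
  32.0.0.0/7 (32.0.0.0 - 33.255.255.255)
  33.208.0.0/12 (33.208.0.0 - 33.223.255.255)
  33.216.0.0/13 (33.216.0.0 - 33.223.255.255)
Most specific is 33.216.0.0/13.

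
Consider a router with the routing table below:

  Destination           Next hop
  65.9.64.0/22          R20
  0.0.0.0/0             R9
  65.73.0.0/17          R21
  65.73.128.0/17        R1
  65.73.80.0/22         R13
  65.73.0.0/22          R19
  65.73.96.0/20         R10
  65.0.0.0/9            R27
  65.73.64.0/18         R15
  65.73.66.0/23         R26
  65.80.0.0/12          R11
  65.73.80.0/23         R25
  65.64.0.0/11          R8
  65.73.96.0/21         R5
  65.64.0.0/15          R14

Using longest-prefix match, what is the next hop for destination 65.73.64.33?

Routes whose prefix contains 65.73.64.33:
  0.0.0.0/0 (default, matches everything) -> R9
  65.0.0.0/9 (65.0.0.0 - 65.127.255.255) -> R27
  65.64.0.0/11 (65.64.0.0 - 65.95.255.255) -> R8
  65.73.0.0/17 (65.73.0.0 - 65.73.127.255) -> R21
  65.73.64.0/18 (65.73.64.0 - 65.73.127.255) -> R15
More-specific entries that do NOT match:
  65.73.66.0/23 (65.73.66.0 - 65.73.67.255) does not contain 65.73.64.33
  65.73.80.0/23 (65.73.80.0 - 65.73.81.255) does not contain 65.73.64.33
  65.9.64.0/22 (65.9.64.0 - 65.9.67.255) does not contain 65.73.64.33
  65.73.80.0/22 (65.73.80.0 - 65.73.83.255) does not contain 65.73.64.33
  65.73.0.0/22 (65.73.0.0 - 65.73.3.255) does not contain 65.73.64.33
  65.73.96.0/21 (65.73.96.0 - 65.73.103.255) does not contain 65.73.64.33
  65.73.96.0/20 (65.73.96.0 - 65.73.111.255) does not contain 65.73.64.33
Longest matching prefix is /18 -> next hop R15.

R15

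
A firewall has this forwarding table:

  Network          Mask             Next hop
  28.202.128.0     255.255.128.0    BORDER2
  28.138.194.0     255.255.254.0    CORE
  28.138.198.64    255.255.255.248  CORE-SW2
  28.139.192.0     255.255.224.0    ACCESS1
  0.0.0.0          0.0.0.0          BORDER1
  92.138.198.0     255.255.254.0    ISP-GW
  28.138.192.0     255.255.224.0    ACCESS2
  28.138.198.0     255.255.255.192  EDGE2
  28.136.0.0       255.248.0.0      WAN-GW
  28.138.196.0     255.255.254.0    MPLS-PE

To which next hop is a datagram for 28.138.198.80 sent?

ACCESS2

Routes whose prefix contains 28.138.198.80:
  0.0.0.0/0 (default, matches everything) -> BORDER1
  28.136.0.0/13 (28.136.0.0 - 28.143.255.255) -> WAN-GW
  28.138.192.0/19 (28.138.192.0 - 28.138.223.255) -> ACCESS2
More-specific entries that do NOT match:
  28.138.198.64/29 (28.138.198.64 - 28.138.198.71) does not contain 28.138.198.80
  28.138.198.0/26 (28.138.198.0 - 28.138.198.63) does not contain 28.138.198.80
  28.138.194.0/23 (28.138.194.0 - 28.138.195.255) does not contain 28.138.198.80
  92.138.198.0/23 (92.138.198.0 - 92.138.199.255) does not contain 28.138.198.80
  28.138.196.0/23 (28.138.196.0 - 28.138.197.255) does not contain 28.138.198.80
Longest matching prefix is /19 -> next hop ACCESS2.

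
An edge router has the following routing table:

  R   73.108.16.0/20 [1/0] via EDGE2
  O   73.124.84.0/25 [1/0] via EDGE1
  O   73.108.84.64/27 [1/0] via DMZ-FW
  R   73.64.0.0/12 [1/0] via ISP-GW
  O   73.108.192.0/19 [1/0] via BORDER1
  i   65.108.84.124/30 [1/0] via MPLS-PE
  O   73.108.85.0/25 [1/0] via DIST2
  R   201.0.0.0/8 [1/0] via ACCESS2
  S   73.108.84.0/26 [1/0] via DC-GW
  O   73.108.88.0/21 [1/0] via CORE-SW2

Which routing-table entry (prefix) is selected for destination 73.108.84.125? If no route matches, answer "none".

none

73.108.84.125 is outside every listed prefix and there is no default route.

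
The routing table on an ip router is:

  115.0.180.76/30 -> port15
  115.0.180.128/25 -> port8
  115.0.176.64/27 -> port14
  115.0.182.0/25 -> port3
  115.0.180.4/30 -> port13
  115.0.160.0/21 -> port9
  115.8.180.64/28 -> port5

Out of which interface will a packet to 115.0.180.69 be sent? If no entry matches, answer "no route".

No entry's prefix contains 115.0.180.69; there is no default route.

no route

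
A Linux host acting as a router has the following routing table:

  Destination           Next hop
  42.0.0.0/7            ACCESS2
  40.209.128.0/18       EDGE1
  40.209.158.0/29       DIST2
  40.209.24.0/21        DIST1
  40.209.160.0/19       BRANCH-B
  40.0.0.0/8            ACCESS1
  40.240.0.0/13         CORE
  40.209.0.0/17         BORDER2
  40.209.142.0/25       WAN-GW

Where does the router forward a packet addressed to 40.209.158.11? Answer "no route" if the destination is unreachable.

EDGE1

Routes whose prefix contains 40.209.158.11:
  40.0.0.0/8 (40.0.0.0 - 40.255.255.255) -> ACCESS1
  40.209.128.0/18 (40.209.128.0 - 40.209.191.255) -> EDGE1
More-specific entries that do NOT match:
  40.209.158.0/29 (40.209.158.0 - 40.209.158.7) does not contain 40.209.158.11
  40.209.142.0/25 (40.209.142.0 - 40.209.142.127) does not contain 40.209.158.11
  40.209.24.0/21 (40.209.24.0 - 40.209.31.255) does not contain 40.209.158.11
  40.209.160.0/19 (40.209.160.0 - 40.209.191.255) does not contain 40.209.158.11
Longest matching prefix is /18 -> next hop EDGE1.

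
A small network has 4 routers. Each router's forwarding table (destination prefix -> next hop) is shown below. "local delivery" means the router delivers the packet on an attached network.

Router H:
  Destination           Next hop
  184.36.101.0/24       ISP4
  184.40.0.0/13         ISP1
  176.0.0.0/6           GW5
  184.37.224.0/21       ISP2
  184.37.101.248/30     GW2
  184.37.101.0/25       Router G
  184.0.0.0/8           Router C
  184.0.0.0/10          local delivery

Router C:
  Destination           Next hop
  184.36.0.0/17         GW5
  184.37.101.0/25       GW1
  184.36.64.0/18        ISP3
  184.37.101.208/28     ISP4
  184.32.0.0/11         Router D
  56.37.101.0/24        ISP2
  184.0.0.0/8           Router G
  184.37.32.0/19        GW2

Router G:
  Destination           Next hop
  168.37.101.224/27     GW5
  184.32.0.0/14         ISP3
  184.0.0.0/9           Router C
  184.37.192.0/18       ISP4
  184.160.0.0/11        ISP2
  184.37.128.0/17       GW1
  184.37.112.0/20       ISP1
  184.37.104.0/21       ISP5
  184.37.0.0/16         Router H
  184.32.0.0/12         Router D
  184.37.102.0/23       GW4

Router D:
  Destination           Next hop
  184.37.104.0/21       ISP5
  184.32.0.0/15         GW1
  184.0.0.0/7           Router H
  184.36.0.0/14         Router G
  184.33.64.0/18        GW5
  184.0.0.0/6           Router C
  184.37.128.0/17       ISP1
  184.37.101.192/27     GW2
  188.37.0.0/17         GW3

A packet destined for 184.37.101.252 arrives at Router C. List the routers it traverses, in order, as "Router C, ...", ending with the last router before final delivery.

Router C, Router D, Router G, Router H

At Router C: longest match for 184.37.101.252 is 184.32.0.0/11 -> Router D
At Router D: longest match for 184.37.101.252 is 184.36.0.0/14 -> Router G
At Router G: longest match for 184.37.101.252 is 184.37.0.0/16 -> Router H
At Router H: longest match for 184.37.101.252 is 184.0.0.0/10 -> local delivery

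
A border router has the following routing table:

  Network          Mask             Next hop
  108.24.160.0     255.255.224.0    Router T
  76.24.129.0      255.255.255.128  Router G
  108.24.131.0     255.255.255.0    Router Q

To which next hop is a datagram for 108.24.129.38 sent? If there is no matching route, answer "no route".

No entry's prefix contains 108.24.129.38; there is no default route.

no route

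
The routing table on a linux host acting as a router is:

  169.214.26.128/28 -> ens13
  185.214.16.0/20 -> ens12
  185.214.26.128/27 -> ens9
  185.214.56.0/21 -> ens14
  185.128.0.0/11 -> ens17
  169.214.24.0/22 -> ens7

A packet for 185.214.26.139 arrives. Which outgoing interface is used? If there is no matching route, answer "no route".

Routes whose prefix contains 185.214.26.139:
  185.214.16.0/20 (185.214.16.0 - 185.214.31.255) -> ens12
  185.214.26.128/27 (185.214.26.128 - 185.214.26.159) -> ens9
More-specific entries that do NOT match:
  169.214.26.128/28 (169.214.26.128 - 169.214.26.143) does not contain 185.214.26.139
Longest matching prefix is /27 -> interface ens9.

ens9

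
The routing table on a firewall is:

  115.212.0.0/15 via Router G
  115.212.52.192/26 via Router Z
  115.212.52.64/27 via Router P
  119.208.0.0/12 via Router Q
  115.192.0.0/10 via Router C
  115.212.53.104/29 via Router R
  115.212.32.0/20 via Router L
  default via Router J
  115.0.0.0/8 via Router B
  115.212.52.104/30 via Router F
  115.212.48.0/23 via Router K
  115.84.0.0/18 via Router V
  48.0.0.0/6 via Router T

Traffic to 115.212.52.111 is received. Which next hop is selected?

Routes whose prefix contains 115.212.52.111:
  0.0.0.0/0 (default, matches everything) -> Router J
  115.0.0.0/8 (115.0.0.0 - 115.255.255.255) -> Router B
  115.192.0.0/10 (115.192.0.0 - 115.255.255.255) -> Router C
  115.212.0.0/15 (115.212.0.0 - 115.213.255.255) -> Router G
More-specific entries that do NOT match:
  115.212.52.104/30 (115.212.52.104 - 115.212.52.107) does not contain 115.212.52.111
  115.212.53.104/29 (115.212.53.104 - 115.212.53.111) does not contain 115.212.52.111
  115.212.52.64/27 (115.212.52.64 - 115.212.52.95) does not contain 115.212.52.111
  115.212.52.192/26 (115.212.52.192 - 115.212.52.255) does not contain 115.212.52.111
  115.212.48.0/23 (115.212.48.0 - 115.212.49.255) does not contain 115.212.52.111
  115.212.32.0/20 (115.212.32.0 - 115.212.47.255) does not contain 115.212.52.111
  115.84.0.0/18 (115.84.0.0 - 115.84.63.255) does not contain 115.212.52.111
Longest matching prefix is /15 -> next hop Router G.

Router G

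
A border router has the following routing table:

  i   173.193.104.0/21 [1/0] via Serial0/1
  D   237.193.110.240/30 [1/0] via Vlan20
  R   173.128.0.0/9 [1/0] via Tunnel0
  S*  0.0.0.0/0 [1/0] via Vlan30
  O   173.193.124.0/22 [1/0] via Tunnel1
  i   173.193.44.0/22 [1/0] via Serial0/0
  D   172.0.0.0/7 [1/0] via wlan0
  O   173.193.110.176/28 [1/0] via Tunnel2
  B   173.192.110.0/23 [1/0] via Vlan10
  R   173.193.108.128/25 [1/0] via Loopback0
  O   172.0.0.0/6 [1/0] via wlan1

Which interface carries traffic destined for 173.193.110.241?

Serial0/1

Routes whose prefix contains 173.193.110.241:
  0.0.0.0/0 (default, matches everything) -> Vlan30
  172.0.0.0/6 (172.0.0.0 - 175.255.255.255) -> wlan1
  172.0.0.0/7 (172.0.0.0 - 173.255.255.255) -> wlan0
  173.128.0.0/9 (173.128.0.0 - 173.255.255.255) -> Tunnel0
  173.193.104.0/21 (173.193.104.0 - 173.193.111.255) -> Serial0/1
More-specific entries that do NOT match:
  237.193.110.240/30 (237.193.110.240 - 237.193.110.243) does not contain 173.193.110.241
  173.193.110.176/28 (173.193.110.176 - 173.193.110.191) does not contain 173.193.110.241
  173.193.108.128/25 (173.193.108.128 - 173.193.108.255) does not contain 173.193.110.241
  173.192.110.0/23 (173.192.110.0 - 173.192.111.255) does not contain 173.193.110.241
  173.193.124.0/22 (173.193.124.0 - 173.193.127.255) does not contain 173.193.110.241
  173.193.44.0/22 (173.193.44.0 - 173.193.47.255) does not contain 173.193.110.241
Longest matching prefix is /21 -> interface Serial0/1.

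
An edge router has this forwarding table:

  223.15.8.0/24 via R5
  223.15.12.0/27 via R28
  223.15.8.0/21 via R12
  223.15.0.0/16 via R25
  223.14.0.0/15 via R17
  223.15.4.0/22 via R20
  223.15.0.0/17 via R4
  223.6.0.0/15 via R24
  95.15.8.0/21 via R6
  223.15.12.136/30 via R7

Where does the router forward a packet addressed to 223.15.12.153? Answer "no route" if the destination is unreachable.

Routes whose prefix contains 223.15.12.153:
  223.14.0.0/15 (223.14.0.0 - 223.15.255.255) -> R17
  223.15.0.0/16 (223.15.0.0 - 223.15.255.255) -> R25
  223.15.0.0/17 (223.15.0.0 - 223.15.127.255) -> R4
  223.15.8.0/21 (223.15.8.0 - 223.15.15.255) -> R12
More-specific entries that do NOT match:
  223.15.12.136/30 (223.15.12.136 - 223.15.12.139) does not contain 223.15.12.153
  223.15.12.0/27 (223.15.12.0 - 223.15.12.31) does not contain 223.15.12.153
  223.15.8.0/24 (223.15.8.0 - 223.15.8.255) does not contain 223.15.12.153
  223.15.4.0/22 (223.15.4.0 - 223.15.7.255) does not contain 223.15.12.153
Longest matching prefix is /21 -> next hop R12.

R12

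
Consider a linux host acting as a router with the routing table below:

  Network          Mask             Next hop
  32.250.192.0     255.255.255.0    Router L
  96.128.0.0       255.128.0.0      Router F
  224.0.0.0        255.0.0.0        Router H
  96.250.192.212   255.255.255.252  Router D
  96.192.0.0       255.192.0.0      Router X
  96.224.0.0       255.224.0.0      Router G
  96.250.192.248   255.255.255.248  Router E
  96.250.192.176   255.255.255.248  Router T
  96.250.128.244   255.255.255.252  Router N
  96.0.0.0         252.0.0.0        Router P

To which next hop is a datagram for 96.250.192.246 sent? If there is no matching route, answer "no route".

Routes whose prefix contains 96.250.192.246:
  96.0.0.0/6 (96.0.0.0 - 99.255.255.255) -> Router P
  96.128.0.0/9 (96.128.0.0 - 96.255.255.255) -> Router F
  96.192.0.0/10 (96.192.0.0 - 96.255.255.255) -> Router X
  96.224.0.0/11 (96.224.0.0 - 96.255.255.255) -> Router G
More-specific entries that do NOT match:
  96.250.192.212/30 (96.250.192.212 - 96.250.192.215) does not contain 96.250.192.246
  96.250.128.244/30 (96.250.128.244 - 96.250.128.247) does not contain 96.250.192.246
  96.250.192.248/29 (96.250.192.248 - 96.250.192.255) does not contain 96.250.192.246
  96.250.192.176/29 (96.250.192.176 - 96.250.192.183) does not contain 96.250.192.246
  32.250.192.0/24 (32.250.192.0 - 32.250.192.255) does not contain 96.250.192.246
Longest matching prefix is /11 -> next hop Router G.

Router G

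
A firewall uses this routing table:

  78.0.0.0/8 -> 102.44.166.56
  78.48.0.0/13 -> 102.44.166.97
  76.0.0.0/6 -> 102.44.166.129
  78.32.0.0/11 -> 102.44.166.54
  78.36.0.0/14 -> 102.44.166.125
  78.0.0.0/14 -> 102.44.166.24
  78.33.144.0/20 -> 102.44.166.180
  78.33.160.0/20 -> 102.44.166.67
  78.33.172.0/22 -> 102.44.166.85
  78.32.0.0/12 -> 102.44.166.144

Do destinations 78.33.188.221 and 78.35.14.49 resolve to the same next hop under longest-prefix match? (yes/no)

78.33.188.221: longest match 78.32.0.0/12 -> 102.44.166.144
78.35.14.49: longest match 78.32.0.0/12 -> 102.44.166.144

yes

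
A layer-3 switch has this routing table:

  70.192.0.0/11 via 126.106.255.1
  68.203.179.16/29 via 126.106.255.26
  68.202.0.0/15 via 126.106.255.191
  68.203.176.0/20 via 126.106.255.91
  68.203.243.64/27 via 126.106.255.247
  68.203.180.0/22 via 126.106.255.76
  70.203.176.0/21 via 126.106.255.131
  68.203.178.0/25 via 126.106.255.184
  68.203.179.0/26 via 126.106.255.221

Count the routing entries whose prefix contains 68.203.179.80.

Prefixes containing 68.203.179.80:
  68.202.0.0/15 (68.202.0.0 - 68.203.255.255)
  68.203.176.0/20 (68.203.176.0 - 68.203.191.255)
Total matching entries: 2.

2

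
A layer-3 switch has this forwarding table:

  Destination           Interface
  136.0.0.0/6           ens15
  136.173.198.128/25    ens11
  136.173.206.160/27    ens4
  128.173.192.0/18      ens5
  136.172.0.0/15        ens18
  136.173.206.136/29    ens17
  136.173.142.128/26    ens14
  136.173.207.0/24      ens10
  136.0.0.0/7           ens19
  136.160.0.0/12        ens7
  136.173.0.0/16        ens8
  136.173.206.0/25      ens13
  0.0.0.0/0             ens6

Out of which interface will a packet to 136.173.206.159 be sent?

ens8

Routes whose prefix contains 136.173.206.159:
  0.0.0.0/0 (default, matches everything) -> ens6
  136.0.0.0/6 (136.0.0.0 - 139.255.255.255) -> ens15
  136.0.0.0/7 (136.0.0.0 - 137.255.255.255) -> ens19
  136.160.0.0/12 (136.160.0.0 - 136.175.255.255) -> ens7
  136.172.0.0/15 (136.172.0.0 - 136.173.255.255) -> ens18
  136.173.0.0/16 (136.173.0.0 - 136.173.255.255) -> ens8
More-specific entries that do NOT match:
  136.173.206.136/29 (136.173.206.136 - 136.173.206.143) does not contain 136.173.206.159
  136.173.206.160/27 (136.173.206.160 - 136.173.206.191) does not contain 136.173.206.159
  136.173.142.128/26 (136.173.142.128 - 136.173.142.191) does not contain 136.173.206.159
  136.173.198.128/25 (136.173.198.128 - 136.173.198.255) does not contain 136.173.206.159
  136.173.206.0/25 (136.173.206.0 - 136.173.206.127) does not contain 136.173.206.159
  136.173.207.0/24 (136.173.207.0 - 136.173.207.255) does not contain 136.173.206.159
  128.173.192.0/18 (128.173.192.0 - 128.173.255.255) does not contain 136.173.206.159
Longest matching prefix is /16 -> interface ens8.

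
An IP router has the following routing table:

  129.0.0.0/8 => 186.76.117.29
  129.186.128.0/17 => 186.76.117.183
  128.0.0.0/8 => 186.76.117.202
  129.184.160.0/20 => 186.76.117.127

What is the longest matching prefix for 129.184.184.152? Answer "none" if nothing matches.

129.0.0.0/8

Entries matching 129.184.184.152:
  129.0.0.0/8 (129.0.0.0 - 129.255.255.255)
Most specific is 129.0.0.0/8.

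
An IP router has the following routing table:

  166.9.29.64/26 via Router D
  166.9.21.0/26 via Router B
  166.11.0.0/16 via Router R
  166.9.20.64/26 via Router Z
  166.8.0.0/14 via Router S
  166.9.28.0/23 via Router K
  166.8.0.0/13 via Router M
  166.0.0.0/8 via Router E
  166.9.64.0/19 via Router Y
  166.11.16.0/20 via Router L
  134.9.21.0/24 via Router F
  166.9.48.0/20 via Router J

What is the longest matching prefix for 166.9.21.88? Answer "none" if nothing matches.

166.8.0.0/14

Entries matching 166.9.21.88:
  166.0.0.0/8 (166.0.0.0 - 166.255.255.255)
  166.8.0.0/13 (166.8.0.0 - 166.15.255.255)
  166.8.0.0/14 (166.8.0.0 - 166.11.255.255)
Most specific is 166.8.0.0/14.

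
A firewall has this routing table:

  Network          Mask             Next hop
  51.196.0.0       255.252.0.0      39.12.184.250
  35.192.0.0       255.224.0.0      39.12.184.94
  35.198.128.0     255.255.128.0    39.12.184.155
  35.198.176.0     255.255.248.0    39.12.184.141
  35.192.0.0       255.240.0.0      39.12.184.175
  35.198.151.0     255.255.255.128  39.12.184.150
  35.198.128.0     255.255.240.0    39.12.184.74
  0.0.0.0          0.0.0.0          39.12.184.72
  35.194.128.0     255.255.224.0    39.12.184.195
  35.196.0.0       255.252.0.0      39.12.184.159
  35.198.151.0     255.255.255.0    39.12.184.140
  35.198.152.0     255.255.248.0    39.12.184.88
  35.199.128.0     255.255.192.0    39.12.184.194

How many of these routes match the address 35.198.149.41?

5

Prefixes containing 35.198.149.41:
  0.0.0.0/0 (default, matches everything)
  35.192.0.0/11 (35.192.0.0 - 35.223.255.255)
  35.192.0.0/12 (35.192.0.0 - 35.207.255.255)
  35.196.0.0/14 (35.196.0.0 - 35.199.255.255)
  35.198.128.0/17 (35.198.128.0 - 35.198.255.255)
Total matching entries: 5.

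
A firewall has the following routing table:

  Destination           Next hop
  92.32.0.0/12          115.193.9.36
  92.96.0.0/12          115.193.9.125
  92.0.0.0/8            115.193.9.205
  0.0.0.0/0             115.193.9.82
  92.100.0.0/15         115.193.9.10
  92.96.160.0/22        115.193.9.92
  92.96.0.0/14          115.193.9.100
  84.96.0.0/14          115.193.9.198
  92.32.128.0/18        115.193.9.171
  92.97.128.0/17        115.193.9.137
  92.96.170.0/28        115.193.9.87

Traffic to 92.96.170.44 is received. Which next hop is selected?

115.193.9.100

Routes whose prefix contains 92.96.170.44:
  0.0.0.0/0 (default, matches everything) -> 115.193.9.82
  92.0.0.0/8 (92.0.0.0 - 92.255.255.255) -> 115.193.9.205
  92.96.0.0/12 (92.96.0.0 - 92.111.255.255) -> 115.193.9.125
  92.96.0.0/14 (92.96.0.0 - 92.99.255.255) -> 115.193.9.100
More-specific entries that do NOT match:
  92.96.170.0/28 (92.96.170.0 - 92.96.170.15) does not contain 92.96.170.44
  92.96.160.0/22 (92.96.160.0 - 92.96.163.255) does not contain 92.96.170.44
  92.32.128.0/18 (92.32.128.0 - 92.32.191.255) does not contain 92.96.170.44
  92.97.128.0/17 (92.97.128.0 - 92.97.255.255) does not contain 92.96.170.44
  92.100.0.0/15 (92.100.0.0 - 92.101.255.255) does not contain 92.96.170.44
Longest matching prefix is /14 -> next hop 115.193.9.100.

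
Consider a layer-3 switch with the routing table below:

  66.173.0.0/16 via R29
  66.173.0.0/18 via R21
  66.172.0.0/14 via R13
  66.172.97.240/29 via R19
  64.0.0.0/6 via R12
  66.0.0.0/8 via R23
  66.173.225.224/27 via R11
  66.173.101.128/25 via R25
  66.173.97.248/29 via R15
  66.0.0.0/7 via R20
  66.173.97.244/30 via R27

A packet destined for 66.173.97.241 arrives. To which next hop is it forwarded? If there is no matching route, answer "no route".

Routes whose prefix contains 66.173.97.241:
  64.0.0.0/6 (64.0.0.0 - 67.255.255.255) -> R12
  66.0.0.0/7 (66.0.0.0 - 67.255.255.255) -> R20
  66.0.0.0/8 (66.0.0.0 - 66.255.255.255) -> R23
  66.172.0.0/14 (66.172.0.0 - 66.175.255.255) -> R13
  66.173.0.0/16 (66.173.0.0 - 66.173.255.255) -> R29
More-specific entries that do NOT match:
  66.173.97.244/30 (66.173.97.244 - 66.173.97.247) does not contain 66.173.97.241
  66.172.97.240/29 (66.172.97.240 - 66.172.97.247) does not contain 66.173.97.241
  66.173.97.248/29 (66.173.97.248 - 66.173.97.255) does not contain 66.173.97.241
  66.173.225.224/27 (66.173.225.224 - 66.173.225.255) does not contain 66.173.97.241
  66.173.101.128/25 (66.173.101.128 - 66.173.101.255) does not contain 66.173.97.241
  66.173.0.0/18 (66.173.0.0 - 66.173.63.255) does not contain 66.173.97.241
Longest matching prefix is /16 -> next hop R29.

R29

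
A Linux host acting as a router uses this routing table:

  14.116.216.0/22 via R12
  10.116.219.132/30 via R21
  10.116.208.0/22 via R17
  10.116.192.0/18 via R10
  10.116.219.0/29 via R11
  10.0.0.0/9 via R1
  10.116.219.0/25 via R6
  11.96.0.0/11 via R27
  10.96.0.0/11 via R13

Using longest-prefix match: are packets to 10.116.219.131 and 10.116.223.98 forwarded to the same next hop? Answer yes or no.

yes

10.116.219.131: longest match 10.116.192.0/18 -> R10
10.116.223.98: longest match 10.116.192.0/18 -> R10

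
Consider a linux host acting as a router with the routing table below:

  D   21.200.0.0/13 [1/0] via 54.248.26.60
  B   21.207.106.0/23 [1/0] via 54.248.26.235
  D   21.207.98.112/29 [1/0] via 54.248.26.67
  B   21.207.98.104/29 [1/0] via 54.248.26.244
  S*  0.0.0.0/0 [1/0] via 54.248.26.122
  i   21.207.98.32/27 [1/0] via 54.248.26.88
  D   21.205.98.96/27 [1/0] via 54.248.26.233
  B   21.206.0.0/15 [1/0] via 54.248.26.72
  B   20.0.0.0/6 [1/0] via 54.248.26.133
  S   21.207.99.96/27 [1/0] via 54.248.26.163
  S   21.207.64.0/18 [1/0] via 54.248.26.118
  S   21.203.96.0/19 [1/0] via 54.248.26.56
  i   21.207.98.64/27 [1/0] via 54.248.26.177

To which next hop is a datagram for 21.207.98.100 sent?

54.248.26.118

Routes whose prefix contains 21.207.98.100:
  0.0.0.0/0 (default, matches everything) -> 54.248.26.122
  20.0.0.0/6 (20.0.0.0 - 23.255.255.255) -> 54.248.26.133
  21.200.0.0/13 (21.200.0.0 - 21.207.255.255) -> 54.248.26.60
  21.206.0.0/15 (21.206.0.0 - 21.207.255.255) -> 54.248.26.72
  21.207.64.0/18 (21.207.64.0 - 21.207.127.255) -> 54.248.26.118
More-specific entries that do NOT match:
  21.207.98.112/29 (21.207.98.112 - 21.207.98.119) does not contain 21.207.98.100
  21.207.98.104/29 (21.207.98.104 - 21.207.98.111) does not contain 21.207.98.100
  21.207.98.32/27 (21.207.98.32 - 21.207.98.63) does not contain 21.207.98.100
  21.205.98.96/27 (21.205.98.96 - 21.205.98.127) does not contain 21.207.98.100
  21.207.99.96/27 (21.207.99.96 - 21.207.99.127) does not contain 21.207.98.100
  21.207.98.64/27 (21.207.98.64 - 21.207.98.95) does not contain 21.207.98.100
  21.207.106.0/23 (21.207.106.0 - 21.207.107.255) does not contain 21.207.98.100
  21.203.96.0/19 (21.203.96.0 - 21.203.127.255) does not contain 21.207.98.100
Longest matching prefix is /18 -> next hop 54.248.26.118.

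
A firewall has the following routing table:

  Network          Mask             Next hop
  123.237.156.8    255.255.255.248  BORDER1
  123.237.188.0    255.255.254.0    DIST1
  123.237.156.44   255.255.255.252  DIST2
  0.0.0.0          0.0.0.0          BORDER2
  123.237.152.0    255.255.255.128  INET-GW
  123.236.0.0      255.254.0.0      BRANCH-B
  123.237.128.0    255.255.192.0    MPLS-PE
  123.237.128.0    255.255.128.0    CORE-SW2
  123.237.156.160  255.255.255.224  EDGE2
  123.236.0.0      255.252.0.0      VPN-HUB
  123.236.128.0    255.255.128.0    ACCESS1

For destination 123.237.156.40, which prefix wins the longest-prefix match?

Entries matching 123.237.156.40:
  0.0.0.0/0 (default, matches everything)
  123.236.0.0/14 (123.236.0.0 - 123.239.255.255)
  123.236.0.0/15 (123.236.0.0 - 123.237.255.255)
  123.237.128.0/17 (123.237.128.0 - 123.237.255.255)
  123.237.128.0/18 (123.237.128.0 - 123.237.191.255)
Most specific is 123.237.128.0/18.

123.237.128.0/18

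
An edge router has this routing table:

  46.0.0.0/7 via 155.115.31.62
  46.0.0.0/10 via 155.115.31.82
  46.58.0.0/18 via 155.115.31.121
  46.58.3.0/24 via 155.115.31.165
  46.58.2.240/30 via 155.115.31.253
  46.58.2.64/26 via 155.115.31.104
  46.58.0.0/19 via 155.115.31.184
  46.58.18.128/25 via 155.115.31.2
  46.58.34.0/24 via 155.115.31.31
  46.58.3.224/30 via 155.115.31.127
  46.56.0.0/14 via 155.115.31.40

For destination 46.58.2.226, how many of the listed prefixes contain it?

5

Prefixes containing 46.58.2.226:
  46.0.0.0/7 (46.0.0.0 - 47.255.255.255)
  46.0.0.0/10 (46.0.0.0 - 46.63.255.255)
  46.56.0.0/14 (46.56.0.0 - 46.59.255.255)
  46.58.0.0/18 (46.58.0.0 - 46.58.63.255)
  46.58.0.0/19 (46.58.0.0 - 46.58.31.255)
Total matching entries: 5.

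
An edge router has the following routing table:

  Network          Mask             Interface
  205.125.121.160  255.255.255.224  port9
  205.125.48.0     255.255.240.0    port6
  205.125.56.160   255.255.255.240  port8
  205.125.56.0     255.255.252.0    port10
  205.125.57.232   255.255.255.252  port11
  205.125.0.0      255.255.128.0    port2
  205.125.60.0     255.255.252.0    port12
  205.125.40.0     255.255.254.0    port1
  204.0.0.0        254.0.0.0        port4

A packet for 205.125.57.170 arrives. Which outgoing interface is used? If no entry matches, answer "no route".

Routes whose prefix contains 205.125.57.170:
  204.0.0.0/7 (204.0.0.0 - 205.255.255.255) -> port4
  205.125.0.0/17 (205.125.0.0 - 205.125.127.255) -> port2
  205.125.48.0/20 (205.125.48.0 - 205.125.63.255) -> port6
  205.125.56.0/22 (205.125.56.0 - 205.125.59.255) -> port10
More-specific entries that do NOT match:
  205.125.57.232/30 (205.125.57.232 - 205.125.57.235) does not contain 205.125.57.170
  205.125.56.160/28 (205.125.56.160 - 205.125.56.175) does not contain 205.125.57.170
  205.125.121.160/27 (205.125.121.160 - 205.125.121.191) does not contain 205.125.57.170
  205.125.40.0/23 (205.125.40.0 - 205.125.41.255) does not contain 205.125.57.170
Longest matching prefix is /22 -> interface port10.

port10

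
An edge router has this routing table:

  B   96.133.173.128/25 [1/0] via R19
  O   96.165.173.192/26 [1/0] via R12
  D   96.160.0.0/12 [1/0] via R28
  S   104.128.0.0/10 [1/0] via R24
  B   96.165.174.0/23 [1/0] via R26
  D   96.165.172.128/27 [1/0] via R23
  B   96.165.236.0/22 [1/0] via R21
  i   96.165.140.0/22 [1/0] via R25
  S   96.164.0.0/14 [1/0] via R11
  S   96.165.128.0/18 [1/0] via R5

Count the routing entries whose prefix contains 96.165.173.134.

3

Prefixes containing 96.165.173.134:
  96.160.0.0/12 (96.160.0.0 - 96.175.255.255)
  96.164.0.0/14 (96.164.0.0 - 96.167.255.255)
  96.165.128.0/18 (96.165.128.0 - 96.165.191.255)
Total matching entries: 3.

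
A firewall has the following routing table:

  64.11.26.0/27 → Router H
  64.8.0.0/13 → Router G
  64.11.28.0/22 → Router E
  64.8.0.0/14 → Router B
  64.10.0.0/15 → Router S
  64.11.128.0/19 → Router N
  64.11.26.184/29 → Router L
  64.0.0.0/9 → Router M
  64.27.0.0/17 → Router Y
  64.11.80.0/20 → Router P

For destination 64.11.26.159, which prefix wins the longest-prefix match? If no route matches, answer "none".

Entries matching 64.11.26.159:
  64.0.0.0/9 (64.0.0.0 - 64.127.255.255)
  64.8.0.0/13 (64.8.0.0 - 64.15.255.255)
  64.8.0.0/14 (64.8.0.0 - 64.11.255.255)
  64.10.0.0/15 (64.10.0.0 - 64.11.255.255)
Most specific is 64.10.0.0/15.

64.10.0.0/15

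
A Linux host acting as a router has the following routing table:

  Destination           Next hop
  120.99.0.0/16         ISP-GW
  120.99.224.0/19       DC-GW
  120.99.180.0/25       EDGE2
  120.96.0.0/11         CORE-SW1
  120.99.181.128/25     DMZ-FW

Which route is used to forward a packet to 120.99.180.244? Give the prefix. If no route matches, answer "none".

120.99.0.0/16

Entries matching 120.99.180.244:
  120.96.0.0/11 (120.96.0.0 - 120.127.255.255)
  120.99.0.0/16 (120.99.0.0 - 120.99.255.255)
Most specific is 120.99.0.0/16.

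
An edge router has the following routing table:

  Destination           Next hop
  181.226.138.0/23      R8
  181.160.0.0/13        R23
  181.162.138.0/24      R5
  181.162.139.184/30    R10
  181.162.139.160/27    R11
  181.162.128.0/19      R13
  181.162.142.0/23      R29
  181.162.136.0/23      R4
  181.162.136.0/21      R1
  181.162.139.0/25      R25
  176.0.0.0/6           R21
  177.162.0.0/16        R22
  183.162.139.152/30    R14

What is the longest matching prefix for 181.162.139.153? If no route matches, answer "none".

Entries matching 181.162.139.153:
  181.160.0.0/13 (181.160.0.0 - 181.167.255.255)
  181.162.128.0/19 (181.162.128.0 - 181.162.159.255)
  181.162.136.0/21 (181.162.136.0 - 181.162.143.255)
Most specific is 181.162.136.0/21.

181.162.136.0/21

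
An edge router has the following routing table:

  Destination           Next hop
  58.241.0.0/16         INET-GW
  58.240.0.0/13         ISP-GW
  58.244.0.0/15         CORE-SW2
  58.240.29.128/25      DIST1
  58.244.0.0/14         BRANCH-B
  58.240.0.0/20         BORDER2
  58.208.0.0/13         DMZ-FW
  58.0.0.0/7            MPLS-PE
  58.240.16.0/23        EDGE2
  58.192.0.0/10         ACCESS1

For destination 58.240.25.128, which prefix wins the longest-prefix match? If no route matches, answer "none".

Entries matching 58.240.25.128:
  58.0.0.0/7 (58.0.0.0 - 59.255.255.255)
  58.192.0.0/10 (58.192.0.0 - 58.255.255.255)
  58.240.0.0/13 (58.240.0.0 - 58.247.255.255)
Most specific is 58.240.0.0/13.

58.240.0.0/13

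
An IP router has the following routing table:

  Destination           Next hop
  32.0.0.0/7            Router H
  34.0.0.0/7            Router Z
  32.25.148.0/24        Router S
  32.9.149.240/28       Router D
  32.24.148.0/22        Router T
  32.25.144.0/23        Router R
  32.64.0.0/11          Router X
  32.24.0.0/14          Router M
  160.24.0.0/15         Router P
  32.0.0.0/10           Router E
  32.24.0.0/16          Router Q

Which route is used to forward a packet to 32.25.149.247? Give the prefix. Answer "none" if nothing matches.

Entries matching 32.25.149.247:
  32.0.0.0/7 (32.0.0.0 - 33.255.255.255)
  32.0.0.0/10 (32.0.0.0 - 32.63.255.255)
  32.24.0.0/14 (32.24.0.0 - 32.27.255.255)
Most specific is 32.24.0.0/14.

32.24.0.0/14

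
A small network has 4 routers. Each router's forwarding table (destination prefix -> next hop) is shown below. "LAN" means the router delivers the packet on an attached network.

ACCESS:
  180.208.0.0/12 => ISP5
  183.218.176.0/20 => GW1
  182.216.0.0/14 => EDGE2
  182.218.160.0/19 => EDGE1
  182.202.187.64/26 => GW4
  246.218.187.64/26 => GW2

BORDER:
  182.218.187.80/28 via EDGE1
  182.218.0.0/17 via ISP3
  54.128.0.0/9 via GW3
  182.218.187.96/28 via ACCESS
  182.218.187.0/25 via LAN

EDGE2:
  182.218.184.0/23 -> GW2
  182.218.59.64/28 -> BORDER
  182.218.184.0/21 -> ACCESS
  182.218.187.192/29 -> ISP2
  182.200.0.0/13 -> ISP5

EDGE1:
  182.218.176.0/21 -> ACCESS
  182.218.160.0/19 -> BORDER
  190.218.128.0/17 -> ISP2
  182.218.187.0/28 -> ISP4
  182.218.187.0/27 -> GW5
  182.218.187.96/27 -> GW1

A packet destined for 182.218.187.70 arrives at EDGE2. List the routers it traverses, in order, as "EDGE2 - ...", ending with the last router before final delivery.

At EDGE2: longest match for 182.218.187.70 is 182.218.184.0/21 -> ACCESS
At ACCESS: longest match for 182.218.187.70 is 182.218.160.0/19 -> EDGE1
At EDGE1: longest match for 182.218.187.70 is 182.218.160.0/19 -> BORDER
At BORDER: longest match for 182.218.187.70 is 182.218.187.0/25 -> LAN

EDGE2 - ACCESS - EDGE1 - BORDER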